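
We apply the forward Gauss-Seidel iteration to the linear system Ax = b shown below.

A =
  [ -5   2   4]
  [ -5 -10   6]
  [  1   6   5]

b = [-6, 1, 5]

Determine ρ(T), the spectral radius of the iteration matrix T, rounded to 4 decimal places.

Split A = D + L + U, D = diag(-5, -10, 5).
Gauss-Seidel: T = -(D+L)⁻¹U, row 0 first, T[0,2] = -(4)/(-5) = +0.8000; later rows by forward substitution.
  T[0,:] = [+0.0000 +0.4000 +0.8000]
  T[1,:] = [+0.0000 -0.2000 +0.2000]
  T[2,:] = [+0.0000 +0.1600 -0.4000]
|eigenvalues of T|: 0.5049, 0.0951, 0.0000.
spectral radius ρ = 0.5049; 0.5049 < 1, so it converges for any x₀.

0.5049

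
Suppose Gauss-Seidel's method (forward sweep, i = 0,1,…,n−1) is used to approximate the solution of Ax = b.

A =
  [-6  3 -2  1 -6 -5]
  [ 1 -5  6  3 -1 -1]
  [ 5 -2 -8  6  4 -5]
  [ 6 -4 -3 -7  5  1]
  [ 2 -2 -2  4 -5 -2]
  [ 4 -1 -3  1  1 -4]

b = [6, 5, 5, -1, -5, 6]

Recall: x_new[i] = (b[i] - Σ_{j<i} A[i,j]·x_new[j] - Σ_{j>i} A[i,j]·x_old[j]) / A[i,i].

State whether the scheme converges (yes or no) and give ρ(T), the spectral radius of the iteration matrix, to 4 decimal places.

no, ρ = 1.6353

Let D = diag(-6, -5, -8, -7, -5, -4); L, U the strict triangles.
Gauss-Seidel: T = -(D+L)⁻¹U, row 0 first, T[0,5] = -(-5)/(-6) = -0.8333; later rows by forward substitution.
  T[0,:] = [+0.0000 +0.5000 -0.3333 +0.1667 -1.0000 -0.8333]
  T[1,:] = [+0.0000 +0.1000 +1.1333 +0.6333 -0.4000 -0.3667]
  T[2,:] = [+0.0000 +0.2875 -0.4917 +0.6958 -0.0250 -1.0542]
  T[3,:] = [+0.0000 +0.2482 -0.7226 -0.5173 +0.0964 +0.0899]
  T[4,:] = [+0.0000 +0.2436 -0.9681 -0.8788 -0.1529 -0.0931]
  T[5,:] = [+0.0000 +0.3823 -0.6706 -0.8626 -0.8954 +0.0482]
eigenvalue magnitudes: 1.6353, 0.8247, 0.8247, 0.3400, 0.3400, 0.0000.
ρ(T) = max|λ| = 1.6353; 1.6353 > 1 ⇒ diverges.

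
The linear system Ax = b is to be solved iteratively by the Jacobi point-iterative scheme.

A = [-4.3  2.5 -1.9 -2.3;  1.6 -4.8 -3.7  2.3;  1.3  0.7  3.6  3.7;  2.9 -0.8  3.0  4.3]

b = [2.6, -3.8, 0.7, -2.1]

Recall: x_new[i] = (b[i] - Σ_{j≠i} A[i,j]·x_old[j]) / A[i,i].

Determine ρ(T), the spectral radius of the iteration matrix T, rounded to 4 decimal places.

1.2479

Split A = D + L + U, D = diag(-4.3, -4.8, 3.6, 4.3).
Jacobi T = -D⁻¹(L+U): T[1,0] = -(1.6)/(-4.8) = +0.3333; T[1,1] = 0.
  T[0,:] = [+0.0000  +0.5814  -0.4419  -0.5349]
  T[1,:] = [+0.3333  +0.0000  -0.7708  +0.4792]
  T[2,:] = [-0.3611  -0.1944  +0.0000  -1.0278]
  T[3,:] = [-0.6744  +0.1860  -0.6977  +0.0000]
|roots of det(T-λI)|: 1.2479, 0.8855, 0.8855, 0.5102.
ρ(T) = max|λ| = 1.2479; 1.2479 > 1, so it fails to converge.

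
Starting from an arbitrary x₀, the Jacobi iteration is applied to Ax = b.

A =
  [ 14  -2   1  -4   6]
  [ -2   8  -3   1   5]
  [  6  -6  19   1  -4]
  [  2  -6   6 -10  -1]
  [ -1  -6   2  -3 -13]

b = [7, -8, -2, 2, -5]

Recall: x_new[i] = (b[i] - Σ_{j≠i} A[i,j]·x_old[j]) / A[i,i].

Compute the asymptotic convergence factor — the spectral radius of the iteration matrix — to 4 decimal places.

A = D + L + U where D = diag(14, 8, 19, -10, -13).
Jacobi: T = -D⁻¹(L+U), T[4,1] = -(-6)/(-13) = -0.4615; T[4,4] = 0.
  T[0,:] = [+0.0000  +0.1429  -0.0714  +0.2857  -0.4286]
  T[1,:] = [+0.2500  +0.0000  +0.3750  -0.1250  -0.6250]
  T[2,:] = [-0.3158  +0.3158  +0.0000  -0.0526  +0.2105]
  T[3,:] = [+0.2000  -0.6000  +0.6000  +0.0000  -0.1000]
  T[4,:] = [-0.0769  -0.4615  +0.1538  -0.2308  +0.0000]
eigenvalue magnitudes: 0.9157, 0.5793, 0.4054, 0.4054, 0.2825.
ρ = 0.9157; 0.9157 < 1, so it converges for any x₀.

0.9157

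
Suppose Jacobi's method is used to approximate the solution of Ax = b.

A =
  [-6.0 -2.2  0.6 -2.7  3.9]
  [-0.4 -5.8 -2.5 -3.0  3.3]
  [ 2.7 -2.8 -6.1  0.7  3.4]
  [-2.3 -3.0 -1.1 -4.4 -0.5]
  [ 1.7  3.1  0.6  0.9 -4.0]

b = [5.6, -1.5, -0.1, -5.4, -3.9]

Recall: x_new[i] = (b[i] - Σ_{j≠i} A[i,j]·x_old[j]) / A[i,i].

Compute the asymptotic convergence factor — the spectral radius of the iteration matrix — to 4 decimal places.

1.3407

Let D = diag(-6, -5.8, -6.1, -4.4, -4); L, U the strict triangles.
Jacobi: T = -D⁻¹(L+U), T[3,1] = -(-3)/(-4.4) = -0.6818; T[3,3] = 0.
  T[0,:] = [+0.0000, -0.3667, +0.1000, -0.4500, +0.6500]
  T[1,:] = [-0.0690, +0.0000, -0.4310, -0.5172, +0.5690]
  T[2,:] = [+0.4426, -0.4590, +0.0000, +0.1148, +0.5574]
  T[3,:] = [-0.5227, -0.6818, -0.2500, +0.0000, -0.1136]
  T[4,:] = [+0.4250, +0.7750, +0.1500, +0.2250, +0.0000]
eigenvalue magnitudes: 1.3407, 0.9932, 0.5238, 0.3431, 0.1668.
spectral radius ρ = 1.3407; 1.3407 > 1, so it fails to converge.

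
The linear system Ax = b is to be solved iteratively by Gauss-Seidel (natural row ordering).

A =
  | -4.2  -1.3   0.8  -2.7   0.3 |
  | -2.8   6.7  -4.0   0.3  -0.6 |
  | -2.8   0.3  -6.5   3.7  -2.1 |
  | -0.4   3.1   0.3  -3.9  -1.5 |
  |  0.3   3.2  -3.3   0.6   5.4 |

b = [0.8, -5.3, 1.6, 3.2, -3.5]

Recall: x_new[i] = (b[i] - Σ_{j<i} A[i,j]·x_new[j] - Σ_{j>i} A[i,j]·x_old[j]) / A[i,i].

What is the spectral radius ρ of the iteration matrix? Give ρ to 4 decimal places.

Split A = D + L + U, D = diag(-4.2, 6.7, -6.5, -3.9, 5.4).
T_GS = -(D+L)⁻¹U: row 0 first, T[0,2] = -(0.8)/(-4.2) = +0.1905; later rows by forward substitution.
  T[0,:] = [+0.0000  -0.3095  +0.1905  -0.6429  +0.0714]
  T[1,:] = [+0.0000  -0.1294  +0.6766  -0.3134  +0.1194]
  T[2,:] = [+0.0000  +0.1274  -0.0508  +0.8317  -0.3483]
  T[3,:] = [+0.0000  -0.0613  +0.5144  -0.1192  -0.3238]
  T[4,:] = [+0.0000  +0.1785  -0.4998  +0.7430  -0.2516]
|roots of det(T-λI)|: 0.8527, 0.5318, 0.2499, 0.0198, 0.0000.
ρ(T) = max|λ| = 0.8527; 0.8527 < 1 ⇒ converges.

0.8527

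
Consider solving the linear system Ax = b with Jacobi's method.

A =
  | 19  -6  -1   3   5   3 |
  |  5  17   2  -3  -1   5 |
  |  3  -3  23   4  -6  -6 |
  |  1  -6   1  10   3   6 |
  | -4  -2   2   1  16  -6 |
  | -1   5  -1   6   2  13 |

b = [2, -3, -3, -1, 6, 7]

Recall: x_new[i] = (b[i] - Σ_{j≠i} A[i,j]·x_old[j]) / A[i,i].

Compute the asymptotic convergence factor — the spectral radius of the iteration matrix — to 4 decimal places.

Split A = D + L + U, D = diag(19, 17, 23, 10, 16, 13).
Jacobi T = -D⁻¹(L+U): T[0,5] = -(3)/(19) = -0.1579; T[0,0] = 0.
  T[0,:] = [+0.0000  +0.3158  +0.0526  -0.1579  -0.2632  -0.1579]
  T[1,:] = [-0.2941  +0.0000  -0.1176  +0.1765  +0.0588  -0.2941]
  T[2,:] = [-0.1304  +0.1304  +0.0000  -0.1739  +0.2609  +0.2609]
  T[3,:] = [-0.1000  +0.6000  -0.1000  +0.0000  -0.3000  -0.6000]
  T[4,:] = [+0.2500  +0.1250  -0.1250  -0.0625  +0.0000  +0.3750]
  T[5,:] = [+0.0769  -0.3846  +0.0769  -0.4615  -0.1538  +0.0000]
|λ(T)| sorted: 0.8325, 0.4256, 0.4256, 0.3060, 0.3060, 0.1460.
spectral radius ρ = 0.8325; 0.8325 < 1 ⇒ converges.

0.8325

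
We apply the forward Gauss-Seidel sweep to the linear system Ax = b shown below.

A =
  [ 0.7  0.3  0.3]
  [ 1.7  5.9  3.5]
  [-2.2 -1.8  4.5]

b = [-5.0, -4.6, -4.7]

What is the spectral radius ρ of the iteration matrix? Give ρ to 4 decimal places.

Let D = diag(0.7, 5.9, 4.5); L, U the strict triangles.
Gauss-Seidel: T = -(D+L)⁻¹U, row 0 first, T[0,1] = -(0.3)/(0.7) = -0.4286; later rows by forward substitution.
  T[0,:] = [+0.0000, -0.4286, -0.4286]
  T[1,:] = [+0.0000, +0.1235, -0.4697]
  T[2,:] = [+0.0000, -0.1601, -0.3974]
|λ(T)| sorted: 0.5152, 0.2413, 0.0000.
spectral radius ρ = 0.5152; 0.5152 < 1, so it converges for any x₀.

0.5152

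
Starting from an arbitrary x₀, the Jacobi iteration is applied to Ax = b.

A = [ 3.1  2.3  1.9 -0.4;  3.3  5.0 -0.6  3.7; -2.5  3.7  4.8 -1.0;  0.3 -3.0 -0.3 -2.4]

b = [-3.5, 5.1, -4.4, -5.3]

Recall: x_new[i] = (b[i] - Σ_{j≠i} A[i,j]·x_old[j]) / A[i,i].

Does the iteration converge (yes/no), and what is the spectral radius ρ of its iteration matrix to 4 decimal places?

A = D + L + U where D = diag(3.1, 5, 4.8, -2.4).
Jacobi T = -D⁻¹(L+U): T[3,0] = -(0.3)/(-2.4) = +0.1250; T[3,3] = 0.
  T[0,:] = [+0.0000 -0.7419 -0.6129 +0.1290]
  T[1,:] = [-0.6600 +0.0000 +0.1200 -0.7400]
  T[2,:] = [+0.5208 -0.7708 +0.0000 +0.2083]
  T[3,:] = [+0.1250 -1.2500 -0.1250 +0.0000]
|λ(T)| sorted: 1.1570, 0.8805, 0.3197, 0.3197.
ρ(T) = max|λ| = 1.1570; 1.1570 > 1: divergent.

no, ρ = 1.1570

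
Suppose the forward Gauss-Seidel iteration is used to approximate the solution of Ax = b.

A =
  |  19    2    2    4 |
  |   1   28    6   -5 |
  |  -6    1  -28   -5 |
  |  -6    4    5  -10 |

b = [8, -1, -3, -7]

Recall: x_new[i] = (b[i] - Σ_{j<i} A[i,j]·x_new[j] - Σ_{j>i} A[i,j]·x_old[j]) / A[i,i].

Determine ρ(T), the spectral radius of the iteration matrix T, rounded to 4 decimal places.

Write A = D+L+U with D = diag(19, 28, -28, -10).
GS T = -(D+L)⁻¹U: row 0 first, T[0,3] = -(4)/(19) = -0.2105; later rows by forward substitution.
  T[0,:] = [+0.0000 -0.1053 -0.1053 -0.2105]
  T[1,:] = [+0.0000 +0.0038 -0.2105 +0.1861]
  T[2,:] = [+0.0000 +0.0227 +0.0150 -0.1268]
  T[3,:] = [+0.0000 +0.0760 -0.0135 +0.1373]
|eigenvalues of T|: 0.2356, 0.1013, 0.1013, 0.0000.
ρ(T) = max|λ| = 0.2356; 0.2356 < 1 ⇒ converges.

0.2356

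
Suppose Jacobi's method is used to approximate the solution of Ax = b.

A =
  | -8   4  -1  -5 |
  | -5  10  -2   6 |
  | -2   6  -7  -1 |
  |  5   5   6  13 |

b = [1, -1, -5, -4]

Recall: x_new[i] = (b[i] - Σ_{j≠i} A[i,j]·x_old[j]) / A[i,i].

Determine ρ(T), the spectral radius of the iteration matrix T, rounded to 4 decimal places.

1.1217

Write A = D+L+U with D = diag(-8, 10, -7, 13).
Jacobi: T = -D⁻¹(L+U), T[1,3] = -(6)/(10) = -0.6000; T[1,1] = 0.
  T[0,:] = [+0.0000, +0.5000, -0.1250, -0.6250]
  T[1,:] = [+0.5000, +0.0000, +0.2000, -0.6000]
  T[2,:] = [-0.2857, +0.8571, +0.0000, -0.1429]
  T[3,:] = [-0.3846, -0.3846, -0.4615, +0.0000]
|roots of det(T-λI)|: 1.1217, 0.7287, 0.4435, 0.0504.
ρ = 1.1217; 1.1217 > 1, so it fails to converge.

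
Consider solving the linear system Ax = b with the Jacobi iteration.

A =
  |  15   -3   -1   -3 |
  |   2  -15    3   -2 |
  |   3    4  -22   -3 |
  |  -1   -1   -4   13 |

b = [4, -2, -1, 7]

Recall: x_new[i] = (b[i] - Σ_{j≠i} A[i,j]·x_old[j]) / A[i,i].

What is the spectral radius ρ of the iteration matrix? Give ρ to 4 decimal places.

0.2595

Split A = D + L + U, D = diag(15, -15, -22, 13).
T_J = -D⁻¹(L+U): T[3,2] = -(-4)/(13) = +0.3077; T[3,3] = 0.
  T[0,:] = [+0.0000, +0.2000, +0.0667, +0.2000]
  T[1,:] = [+0.1333, +0.0000, +0.2000, -0.1333]
  T[2,:] = [+0.1364, +0.1818, +0.0000, -0.1364]
  T[3,:] = [+0.0769, +0.0769, +0.3077, +0.0000]
|eigenvalues of T|: 0.2595, 0.1777, 0.1324, 0.1324.
ρ(T) = max|λ| = 0.2595; 0.2595 < 1 ⇒ converges.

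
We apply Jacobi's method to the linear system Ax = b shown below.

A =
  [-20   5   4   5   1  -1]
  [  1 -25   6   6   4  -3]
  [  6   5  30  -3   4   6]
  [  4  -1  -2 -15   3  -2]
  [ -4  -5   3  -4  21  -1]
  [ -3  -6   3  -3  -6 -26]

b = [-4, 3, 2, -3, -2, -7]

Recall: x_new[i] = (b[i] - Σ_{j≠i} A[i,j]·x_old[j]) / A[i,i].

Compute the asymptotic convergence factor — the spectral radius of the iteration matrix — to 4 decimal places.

Write A = D+L+U with D = diag(-20, -25, 30, -15, 21, -26).
T_J = -D⁻¹(L+U): T[0,3] = -(5)/(-20) = +0.2500; T[0,0] = 0.
  T[0,:] = [+0.0000  +0.2500  +0.2000  +0.2500  +0.0500  -0.0500]
  T[1,:] = [+0.0400  +0.0000  +0.2400  +0.2400  +0.1600  -0.1200]
  T[2,:] = [-0.2000  -0.1667  +0.0000  +0.1000  -0.1333  -0.2000]
  T[3,:] = [+0.2667  -0.0667  -0.1333  +0.0000  +0.2000  -0.1333]
  T[4,:] = [+0.1905  +0.2381  -0.1429  +0.1905  +0.0000  +0.0476]
  T[5,:] = [-0.1154  -0.2308  +0.1154  -0.1154  -0.2308  +0.0000]
|eigenvalues of T|: 0.5748, 0.3607, 0.3607, 0.3035, 0.1161, 0.1161.
ρ = 0.5748; 0.5748 < 1, so it converges for any x₀.

0.5748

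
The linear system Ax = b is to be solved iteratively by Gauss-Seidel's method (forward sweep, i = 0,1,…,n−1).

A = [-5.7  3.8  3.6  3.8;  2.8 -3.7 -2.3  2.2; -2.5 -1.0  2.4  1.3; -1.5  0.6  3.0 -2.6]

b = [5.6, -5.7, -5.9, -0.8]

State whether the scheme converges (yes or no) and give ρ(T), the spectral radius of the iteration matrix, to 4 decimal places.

Diagonal D = diag(-5.7, -3.7, 2.4, -2.6); L, U strict lower/upper.
GS T = -(D+L)⁻¹U: row 0 first, T[0,3] = -(3.8)/(-5.7) = +0.6667; later rows by forward substitution.
  T[0,:] = [+0.0000  +0.6667  +0.6316  +0.6667]
  T[1,:] = [+0.0000  +0.5045  -0.1437  +1.0991]
  T[2,:] = [+0.0000  +0.9047  +0.5980  +0.6107]
  T[3,:] = [+0.0000  +0.7756  +0.2925  +0.5737]
|eigenvalues of T|: 1.6054, 0.3216, 0.2508, 0.0000.
spectral radius ρ = 1.6054; 1.6054 > 1: divergent.

no, ρ = 1.6054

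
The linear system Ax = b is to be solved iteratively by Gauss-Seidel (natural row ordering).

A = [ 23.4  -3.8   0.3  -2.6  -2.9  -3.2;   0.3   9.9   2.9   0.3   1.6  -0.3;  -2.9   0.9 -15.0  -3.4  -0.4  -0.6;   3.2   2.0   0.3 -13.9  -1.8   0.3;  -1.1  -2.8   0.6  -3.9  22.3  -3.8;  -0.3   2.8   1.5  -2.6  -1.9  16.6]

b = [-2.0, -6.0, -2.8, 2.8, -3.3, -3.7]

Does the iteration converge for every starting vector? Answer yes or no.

yes

Split A = D + L + U, D = diag(23.4, 9.9, -15, -13.9, 22.3, 16.6).
GS T = -(D+L)⁻¹U: row 0 first, T[0,1] = -(-3.8)/(23.4) = +0.1624; later rows by forward substitution.
  T[0,:] = [+0.0000 +0.1624 -0.0128 +0.1111 +0.1239 +0.1368]
  T[1,:] = [+0.0000 -0.0049 -0.2925 -0.0337 -0.1654 +0.0262]
  T[2,:] = [+0.0000 -0.0317 -0.0151 -0.2502 -0.0605 -0.0649]
  T[3,:] = [+0.0000 +0.0360 -0.0454 +0.0153 -0.1261 +0.0554]
  T[4,:] = [+0.0000 +0.0145 -0.0449 +0.0107 -0.0351 +0.1919]
  T[5,:] = [+0.0000 +0.0139 +0.0382 +0.0339 +0.0118 +0.0346]
|λ(T)| sorted: 0.1779, 0.1466, 0.0722, 0.0722, 0.0316, 0.0000.
ρ = 0.1779; 0.1779 < 1: convergent.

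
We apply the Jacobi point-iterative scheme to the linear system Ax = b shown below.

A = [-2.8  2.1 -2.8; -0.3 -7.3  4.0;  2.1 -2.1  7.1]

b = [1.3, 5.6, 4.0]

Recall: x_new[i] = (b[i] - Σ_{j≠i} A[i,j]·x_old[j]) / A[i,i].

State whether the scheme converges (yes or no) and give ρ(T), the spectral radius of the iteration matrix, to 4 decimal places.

A = D + L + U where D = diag(-2.8, -7.3, 7.1).
Jacobi: T = -D⁻¹(L+U), T[1,0] = -(-0.3)/(-7.3) = -0.0411; T[1,1] = 0.
  T[0,:] = [+0.0000, +0.7500, -1.0000]
  T[1,:] = [-0.0411, +0.0000, +0.5479]
  T[2,:] = [-0.2958, +0.2958, +0.0000]
moduli |λ_i(T)| = 0.7561, 0.3804, 0.3804.
ρ(T) = max|λ| = 0.7561; 0.7561 < 1, so it converges for any x₀.

yes, ρ = 0.7561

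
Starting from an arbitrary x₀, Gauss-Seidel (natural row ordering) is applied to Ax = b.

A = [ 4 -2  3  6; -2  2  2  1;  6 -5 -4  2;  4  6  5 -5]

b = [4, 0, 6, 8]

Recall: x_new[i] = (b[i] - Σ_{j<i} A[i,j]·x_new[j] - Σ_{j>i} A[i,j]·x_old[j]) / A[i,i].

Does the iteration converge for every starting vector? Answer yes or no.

no

Write A = D+L+U with D = diag(4, 2, -4, -5).
Gauss-Seidel: T = -(D+L)⁻¹U, row 0 first, T[0,1] = -(-2)/(4) = +0.5000; later rows by forward substitution.
  T[0,:] = [+0.0000  +0.5000  -0.7500  -1.5000]
  T[1,:] = [+0.0000  +0.5000  -1.7500  -2.0000]
  T[2,:] = [+0.0000  +0.1250  +1.0625  +0.7500]
  T[3,:] = [+0.0000  +1.1250  -1.6375  -2.8500]
|eigenvalues of T|: 1.5217, 0.3625, 0.3625, 0.0000.
ρ = 1.5217; 1.5217 > 1, so it fails to converge.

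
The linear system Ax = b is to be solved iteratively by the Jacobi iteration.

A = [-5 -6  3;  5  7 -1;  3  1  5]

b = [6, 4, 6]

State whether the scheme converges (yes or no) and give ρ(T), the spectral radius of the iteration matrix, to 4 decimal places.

Split A = D + L + U, D = diag(-5, 7, 5).
T_J = -D⁻¹(L+U): T[0,2] = -(3)/(-5) = +0.6000; T[0,0] = 0.
  T[0,:] = [+0.0000, -1.2000, +0.6000]
  T[1,:] = [-0.7143, +0.0000, +0.1429]
  T[2,:] = [-0.6000, -0.2000, +0.0000]
|λ(T)| sorted: 0.8335, 0.4756, 0.4756.
ρ(T) = max|λ| = 0.8335; 0.8335 < 1 ⇒ converges.

yes, ρ = 0.8335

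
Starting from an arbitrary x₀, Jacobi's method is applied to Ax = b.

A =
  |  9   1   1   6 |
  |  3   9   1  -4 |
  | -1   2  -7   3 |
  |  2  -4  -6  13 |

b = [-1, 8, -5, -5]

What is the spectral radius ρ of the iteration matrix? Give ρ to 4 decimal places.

0.8442

Diagonal D = diag(9, 9, -7, 13); L, U strict lower/upper.
Jacobi T = -D⁻¹(L+U): T[1,3] = -(-4)/(9) = +0.4444; T[1,1] = 0.
  T[0,:] = [+0.0000  -0.1111  -0.1111  -0.6667]
  T[1,:] = [-0.3333  +0.0000  -0.1111  +0.4444]
  T[2,:] = [-0.1429  +0.2857  +0.0000  +0.4286]
  T[3,:] = [-0.1538  +0.3077  +0.4615  +0.0000]
moduli |λ_i(T)| = 0.8442, 0.4507, 0.2775, 0.2775.
ρ = 0.8442; 0.8442 < 1, so it converges for any x₀.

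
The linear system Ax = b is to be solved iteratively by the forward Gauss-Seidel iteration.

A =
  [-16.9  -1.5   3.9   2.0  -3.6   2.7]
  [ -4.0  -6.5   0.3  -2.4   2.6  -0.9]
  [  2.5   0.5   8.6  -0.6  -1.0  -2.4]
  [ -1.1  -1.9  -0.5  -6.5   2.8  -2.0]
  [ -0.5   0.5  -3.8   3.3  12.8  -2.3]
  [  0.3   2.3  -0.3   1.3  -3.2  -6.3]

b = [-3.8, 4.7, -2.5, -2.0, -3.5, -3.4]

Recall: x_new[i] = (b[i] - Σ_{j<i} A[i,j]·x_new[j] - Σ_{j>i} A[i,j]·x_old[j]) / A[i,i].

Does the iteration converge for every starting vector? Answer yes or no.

Let D = diag(-16.9, -6.5, 8.6, -6.5, 12.8, -6.3); L, U the strict triangles.
T_GS = -(D+L)⁻¹U: row 0 first, T[0,3] = -(2)/(-16.9) = +0.1183; later rows by forward substitution.
  T[0,:] = [+0.0000 -0.0888 +0.2308 +0.1183 -0.2130 +0.1598]
  T[1,:] = [+0.0000 +0.0546 -0.0959 -0.4421 +0.5311 -0.2368]
  T[2,:] = [+0.0000 +0.0226 -0.0615 +0.0611 +0.1473 +0.2464]
  T[3,:] = [+0.0000 -0.0027 -0.0063 +0.1045 +0.3002 -0.2845]
  T[4,:] = [+0.0000 +0.0018 -0.0039 +0.0131 -0.0627 +0.3417]
  T[5,:] = [+0.0000 +0.0132 -0.0204 -0.1437 +0.2706 -0.3228]
|eigenvalues of T|: 0.5832, 0.1864, 0.1864, 0.0351, 0.0015, 0.0000.
spectral radius ρ = 0.5832; 0.5832 < 1, so it converges for any x₀.

yes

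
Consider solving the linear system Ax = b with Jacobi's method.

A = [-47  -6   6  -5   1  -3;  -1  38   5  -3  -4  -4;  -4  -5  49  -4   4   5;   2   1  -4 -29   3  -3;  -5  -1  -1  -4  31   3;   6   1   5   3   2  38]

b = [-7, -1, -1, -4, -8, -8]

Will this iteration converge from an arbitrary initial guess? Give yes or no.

yes

Write A = D+L+U with D = diag(-47, 38, 49, -29, 31, 38).
Jacobi: T = -D⁻¹(L+U), T[4,5] = -(3)/(31) = -0.0968; T[4,4] = 0.
  T[0,:] = [+0.0000 -0.1277 +0.1277 -0.1064 +0.0213 -0.0638]
  T[1,:] = [+0.0263 +0.0000 -0.1316 +0.0789 +0.1053 +0.1053]
  T[2,:] = [+0.0816 +0.1020 +0.0000 +0.0816 -0.0816 -0.1020]
  T[3,:] = [+0.0690 +0.0345 -0.1379 +0.0000 +0.1034 -0.1034]
  T[4,:] = [+0.1613 +0.0323 +0.0323 +0.1290 +0.0000 -0.0968]
  T[5,:] = [-0.1579 -0.0263 -0.1316 -0.0789 -0.0526 +0.0000]
|eigenvalues of T|: 0.2217, 0.1353, 0.1353, 0.1061, 0.1061, 0.0278.
ρ(T) = max|λ| = 0.2217; 0.2217 < 1 ⇒ converges.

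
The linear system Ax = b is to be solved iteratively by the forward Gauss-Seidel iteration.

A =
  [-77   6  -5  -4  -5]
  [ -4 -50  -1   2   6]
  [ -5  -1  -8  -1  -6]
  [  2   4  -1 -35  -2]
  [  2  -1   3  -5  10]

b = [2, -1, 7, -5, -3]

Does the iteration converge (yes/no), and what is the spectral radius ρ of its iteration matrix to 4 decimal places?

A = D + L + U where D = diag(-77, -50, -8, -35, 10).
GS T = -(D+L)⁻¹U: row 0 first, T[0,3] = -(-4)/(-77) = -0.0519; later rows by forward substitution.
  T[0,:] = [+0.0000 +0.0779 -0.0649 -0.0519 -0.0649]
  T[1,:] = [+0.0000 -0.0062 -0.0148 +0.0442 +0.1252]
  T[2,:] = [+0.0000 -0.0479 +0.0424 -0.0981 -0.7251]
  T[3,:] = [+0.0000 +0.0051 -0.0066 +0.0049 -0.0258]
  T[4,:] = [+0.0000 +0.0007 -0.0045 +0.0467 +0.2301]
|eigenvalues of T|: 0.2478, 0.0228, 0.0228, 0.0172, 0.0000.
ρ = 0.2478; 0.2478 < 1, so it converges for any x₀.

yes, ρ = 0.2478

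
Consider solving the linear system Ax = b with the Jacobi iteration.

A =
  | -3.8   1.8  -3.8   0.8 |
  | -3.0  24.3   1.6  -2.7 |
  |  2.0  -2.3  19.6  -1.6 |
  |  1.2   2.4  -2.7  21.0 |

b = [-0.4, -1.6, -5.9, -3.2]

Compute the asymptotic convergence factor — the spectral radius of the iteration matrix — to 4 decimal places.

0.4258

Let D = diag(-3.8, 24.3, 19.6, 21); L, U the strict triangles.
Jacobi: T = -D⁻¹(L+U), T[1,0] = -(-3)/(24.3) = +0.1235; T[1,1] = 0.
  T[0,:] = [+0.0000, +0.4737, -1.0000, +0.2105]
  T[1,:] = [+0.1235, +0.0000, -0.0658, +0.1111]
  T[2,:] = [-0.1020, +0.1173, +0.0000, +0.0816]
  T[3,:] = [-0.0571, -0.1143, +0.1286, +0.0000]
|eigenvalues of T|: 0.4258, 0.3448, 0.1216, 0.1216.
spectral radius ρ = 0.4258; 0.4258 < 1 ⇒ converges.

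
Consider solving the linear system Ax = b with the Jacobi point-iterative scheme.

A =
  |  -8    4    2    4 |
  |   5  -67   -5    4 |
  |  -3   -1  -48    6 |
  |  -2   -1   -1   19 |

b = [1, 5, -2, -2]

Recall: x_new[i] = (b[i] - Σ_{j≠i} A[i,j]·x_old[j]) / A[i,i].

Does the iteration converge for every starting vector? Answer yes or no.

Write A = D+L+U with D = diag(-8, -67, -48, 19).
Jacobi T = -D⁻¹(L+U): T[1,2] = -(-5)/(-67) = -0.0746; T[1,1] = 0.
  T[0,:] = [+0.0000  +0.5000  +0.2500  +0.5000]
  T[1,:] = [+0.0746  +0.0000  -0.0746  +0.0597]
  T[2,:] = [-0.0625  -0.0208  +0.0000  +0.1250]
  T[3,:] = [+0.1053  +0.0526  +0.0526  +0.0000]
moduli |λ_i(T)| = 0.3227, 0.1982, 0.1982, 0.0549.
ρ = 0.3227; 0.3227 < 1: convergent.

yes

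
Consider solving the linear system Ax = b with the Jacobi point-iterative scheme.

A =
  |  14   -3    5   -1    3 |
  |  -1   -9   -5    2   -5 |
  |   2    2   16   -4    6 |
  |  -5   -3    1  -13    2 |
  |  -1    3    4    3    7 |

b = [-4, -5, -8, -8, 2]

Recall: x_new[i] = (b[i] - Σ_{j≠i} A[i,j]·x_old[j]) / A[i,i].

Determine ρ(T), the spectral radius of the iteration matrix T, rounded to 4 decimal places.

0.8300

A = D + L + U where D = diag(14, -9, 16, -13, 7).
T_J = -D⁻¹(L+U): T[2,3] = -(-4)/(16) = +0.2500; T[2,2] = 0.
  T[0,:] = [+0.0000, +0.2143, -0.3571, +0.0714, -0.2143]
  T[1,:] = [-0.1111, +0.0000, -0.5556, +0.2222, -0.5556]
  T[2,:] = [-0.1250, -0.1250, +0.0000, +0.2500, -0.3750]
  T[3,:] = [-0.3846, -0.2308, +0.0769, +0.0000, +0.1538]
  T[4,:] = [+0.1429, -0.4286, -0.5714, -0.4286, +0.0000]
eigenvalue magnitudes: 0.8300, 0.3905, 0.3905, 0.3697, 0.0405.
ρ = 0.8300; 0.8300 < 1, so it converges for any x₀.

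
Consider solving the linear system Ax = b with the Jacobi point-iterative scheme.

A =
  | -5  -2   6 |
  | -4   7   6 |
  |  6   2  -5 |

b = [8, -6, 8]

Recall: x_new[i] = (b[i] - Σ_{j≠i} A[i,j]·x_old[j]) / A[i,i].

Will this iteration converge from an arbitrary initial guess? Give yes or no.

no

A = D + L + U where D = diag(-5, 7, -5).
Jacobi: T = -D⁻¹(L+U), T[2,1] = -(2)/(-5) = +0.4000; T[2,2] = 0.
  T[0,:] = [+0.0000, -0.4000, +1.2000]
  T[1,:] = [+0.5714, +0.0000, -0.8571]
  T[2,:] = [+1.2000, +0.4000, +0.0000]
|eigenvalues of T|: 1.2000, 0.7559, 0.7559.
ρ = 1.2000; 1.2000 > 1, so it fails to converge.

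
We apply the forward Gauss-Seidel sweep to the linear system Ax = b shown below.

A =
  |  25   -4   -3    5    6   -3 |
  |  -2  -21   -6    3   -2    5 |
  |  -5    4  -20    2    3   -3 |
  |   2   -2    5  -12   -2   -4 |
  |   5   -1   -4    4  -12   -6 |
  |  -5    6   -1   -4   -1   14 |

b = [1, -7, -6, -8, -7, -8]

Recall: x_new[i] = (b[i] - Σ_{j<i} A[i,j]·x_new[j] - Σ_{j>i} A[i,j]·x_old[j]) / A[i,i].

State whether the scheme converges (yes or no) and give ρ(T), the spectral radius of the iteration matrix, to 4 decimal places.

yes, ρ = 0.6735

Diagonal D = diag(25, -21, -20, -12, -12, 14); L, U strict lower/upper.
Gauss-Seidel: T = -(D+L)⁻¹U, row 0 first, T[0,5] = -(-3)/(25) = +0.1200; later rows by forward substitution.
  T[0,:] = [+0.0000 +0.1600 +0.1200 -0.2000 -0.2400 +0.1200]
  T[1,:] = [+0.0000 -0.0152 -0.2971 +0.1619 -0.0724 +0.2267]
  T[2,:] = [+0.0000 -0.0430 -0.0894 +0.1824 +0.1955 -0.1347]
  T[3,:] = [+0.0000 +0.0113 +0.0323 +0.0157 -0.1131 -0.4072]
  T[4,:] = [+0.0000 +0.0860 +0.1153 -0.1524 -0.1969 -0.5597]
  T[5,:] = [+0.0000 +0.0700 +0.1813 -0.1342 -0.0871 -0.2202]
|roots of det(T-λI)|: 0.6735, 0.1874, 0.1874, 0.0758, 0.0758, 0.0000.
ρ = 0.6735; 0.6735 < 1: convergent.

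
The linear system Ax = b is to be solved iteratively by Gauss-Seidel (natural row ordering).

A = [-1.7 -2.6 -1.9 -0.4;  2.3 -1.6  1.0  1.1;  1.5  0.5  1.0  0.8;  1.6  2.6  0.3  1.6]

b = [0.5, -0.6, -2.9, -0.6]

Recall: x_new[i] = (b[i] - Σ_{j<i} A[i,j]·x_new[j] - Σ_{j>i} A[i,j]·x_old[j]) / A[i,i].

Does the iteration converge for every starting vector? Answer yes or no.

Diagonal D = diag(-1.7, -1.6, 1, 1.6); L, U strict lower/upper.
T_GS = -(D+L)⁻¹U: row 0 first, T[0,1] = -(-2.6)/(-1.7) = -1.5294; later rows by forward substitution.
  T[0,:] = [+0.0000  -1.5294  -1.1176  -0.2353]
  T[1,:] = [+0.0000  -2.1985  -0.9816  +0.3493]
  T[2,:] = [+0.0000  +3.3934  +2.1673  -0.6217]
  T[3,:] = [+0.0000  +4.4658  +2.3064  -0.2157]
|roots of det(T-λI)|: 1.5584, 0.7005, 0.7005, 0.0000.
ρ(T) = max|λ| = 1.5584; 1.5584 > 1: divergent.

no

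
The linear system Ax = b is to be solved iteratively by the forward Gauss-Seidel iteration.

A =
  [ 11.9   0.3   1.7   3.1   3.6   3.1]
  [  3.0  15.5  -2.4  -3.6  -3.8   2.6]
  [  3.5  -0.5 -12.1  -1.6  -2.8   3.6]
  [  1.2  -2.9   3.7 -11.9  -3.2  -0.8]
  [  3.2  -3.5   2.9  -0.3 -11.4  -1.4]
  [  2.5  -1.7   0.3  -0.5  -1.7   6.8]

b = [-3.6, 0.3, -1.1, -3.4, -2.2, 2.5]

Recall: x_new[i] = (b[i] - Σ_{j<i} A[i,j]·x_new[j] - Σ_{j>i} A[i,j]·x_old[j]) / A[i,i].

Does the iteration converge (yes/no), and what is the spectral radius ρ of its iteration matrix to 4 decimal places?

Split A = D + L + U, D = diag(11.9, 15.5, -12.1, -11.9, -11.4, 6.8).
GS T = -(D+L)⁻¹U: row 0 first, T[0,4] = -(3.6)/(11.9) = -0.3025; later rows by forward substitution.
  T[0,:] = [+0.0000  -0.0252  -0.1429  -0.2605  -0.3025  -0.2605]
  T[1,:] = [+0.0000  +0.0049  +0.1825  +0.2827  +0.3037  -0.1173]
  T[2,:] = [+0.0000  -0.0075  -0.0489  -0.2193  -0.3315  +0.2270]
  T[3,:] = [+0.0000  -0.0061  -0.0741  -0.1633  -0.4765  +0.0057]
  T[4,:] = [+0.0000  -0.0103  -0.1066  -0.2114  -0.2499  -0.1023]
  T[5,:] = [+0.0000  +0.0078  +0.0682  +0.1113  +0.1043  +0.0313]
|λ(T)| sorted: 0.5972, 0.1786, 0.0565, 0.0322, 0.0322, 0.0000.
ρ(T) = max|λ| = 0.5972; 0.5972 < 1, so it converges for any x₀.

yes, ρ = 0.5972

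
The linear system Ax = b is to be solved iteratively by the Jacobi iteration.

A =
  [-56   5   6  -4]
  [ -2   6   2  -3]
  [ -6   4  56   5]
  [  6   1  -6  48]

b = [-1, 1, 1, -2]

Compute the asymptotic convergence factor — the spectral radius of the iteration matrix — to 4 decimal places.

0.3324

Let D = diag(-56, 6, 56, 48); L, U the strict triangles.
T_J = -D⁻¹(L+U): T[1,3] = -(-3)/(6) = +0.5000; T[1,1] = 0.
  T[0,:] = [+0.0000  +0.0893  +0.1071  -0.0714]
  T[1,:] = [+0.3333  +0.0000  -0.3333  +0.5000]
  T[2,:] = [+0.1071  -0.0714  +0.0000  -0.0893]
  T[3,:] = [-0.1250  -0.0208  +0.1250  +0.0000]
eigenvalue magnitudes: 0.3324, 0.1843, 0.1843, 0.1071.
spectral radius ρ = 0.3324; 0.3324 < 1 ⇒ converges.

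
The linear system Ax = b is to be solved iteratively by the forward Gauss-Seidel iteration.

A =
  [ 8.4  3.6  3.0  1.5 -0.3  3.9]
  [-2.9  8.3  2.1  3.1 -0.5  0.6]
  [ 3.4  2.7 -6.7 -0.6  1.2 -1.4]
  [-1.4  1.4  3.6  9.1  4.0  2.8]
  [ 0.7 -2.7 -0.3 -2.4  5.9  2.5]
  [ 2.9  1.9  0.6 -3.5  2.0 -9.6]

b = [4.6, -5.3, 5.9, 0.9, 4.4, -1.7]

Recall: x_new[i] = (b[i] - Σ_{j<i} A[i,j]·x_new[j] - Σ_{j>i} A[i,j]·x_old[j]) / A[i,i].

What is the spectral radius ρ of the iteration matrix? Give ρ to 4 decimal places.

Let D = diag(8.4, 8.3, -6.7, 9.1, 5.9, -9.6); L, U the strict triangles.
GS T = -(D+L)⁻¹U: row 0 first, T[0,5] = -(3.9)/(8.4) = -0.4643; later rows by forward substitution.
  T[0,:] = [+0.0000  -0.4286  -0.3571  -0.1786  +0.0357  -0.4643]
  T[1,:] = [+0.0000  -0.1497  -0.3778  -0.4359  +0.0727  -0.2345]
  T[2,:] = [+0.0000  -0.2778  -0.3335  -0.3558  +0.2265  -0.5391]
  T[3,:] = [+0.0000  +0.0670  +0.1351  +0.1804  -0.5349  -0.1298]
  T[4,:] = [+0.0000  -0.0045  -0.0925  -0.1230  -0.1770  -0.5562]
  T[5,:] = [+0.0000  -0.2018  -0.2720  -0.2538  +0.1975  -0.2889]
eigenvalue magnitudes: 0.8535, 0.2628, 0.2628, 0.2015, 0.0460, 0.0000.
ρ(T) = max|λ| = 0.8535; 0.8535 < 1, so it converges for any x₀.

0.8535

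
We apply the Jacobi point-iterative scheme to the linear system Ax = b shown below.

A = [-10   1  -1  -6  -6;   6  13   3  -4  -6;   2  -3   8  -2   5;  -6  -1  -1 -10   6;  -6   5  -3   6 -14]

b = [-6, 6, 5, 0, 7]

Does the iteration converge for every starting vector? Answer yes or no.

no

Write A = D+L+U with D = diag(-10, 13, 8, -10, -14).
Jacobi T = -D⁻¹(L+U): T[0,3] = -(-6)/(-10) = -0.6000; T[0,0] = 0.
  T[0,:] = [+0.0000 +0.1000 -0.1000 -0.6000 -0.6000]
  T[1,:] = [-0.4615 +0.0000 -0.2308 +0.3077 +0.4615]
  T[2,:] = [-0.2500 +0.3750 +0.0000 +0.2500 -0.6250]
  T[3,:] = [-0.6000 -0.1000 -0.1000 +0.0000 +0.6000]
  T[4,:] = [-0.4286 +0.3571 -0.2143 +0.4286 +0.0000]
|roots of det(T-λI)|: 1.1281, 0.6063, 0.6063, 0.2064, 0.1435.
ρ(T) = max|λ| = 1.1281; 1.1281 > 1 ⇒ diverges.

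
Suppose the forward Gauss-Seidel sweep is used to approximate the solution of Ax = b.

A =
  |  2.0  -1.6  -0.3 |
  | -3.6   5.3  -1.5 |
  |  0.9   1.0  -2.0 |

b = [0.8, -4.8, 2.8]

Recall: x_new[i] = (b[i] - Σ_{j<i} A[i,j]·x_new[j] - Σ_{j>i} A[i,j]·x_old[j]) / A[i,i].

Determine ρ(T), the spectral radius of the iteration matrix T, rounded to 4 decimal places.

Let D = diag(2, 5.3, -2); L, U the strict triangles.
T_GS = -(D+L)⁻¹U: row 0 first, T[0,2] = -(-0.3)/(2) = +0.1500; later rows by forward substitution.
  T[0,:] = [+0.0000  +0.8000  +0.1500]
  T[1,:] = [+0.0000  +0.5434  +0.3849]
  T[2,:] = [+0.0000  +0.6317  +0.2600]
moduli |λ_i(T)| = 0.9147, 0.1114, 0.0000.
ρ(T) = max|λ| = 0.9147; 0.9147 < 1 ⇒ converges.

0.9147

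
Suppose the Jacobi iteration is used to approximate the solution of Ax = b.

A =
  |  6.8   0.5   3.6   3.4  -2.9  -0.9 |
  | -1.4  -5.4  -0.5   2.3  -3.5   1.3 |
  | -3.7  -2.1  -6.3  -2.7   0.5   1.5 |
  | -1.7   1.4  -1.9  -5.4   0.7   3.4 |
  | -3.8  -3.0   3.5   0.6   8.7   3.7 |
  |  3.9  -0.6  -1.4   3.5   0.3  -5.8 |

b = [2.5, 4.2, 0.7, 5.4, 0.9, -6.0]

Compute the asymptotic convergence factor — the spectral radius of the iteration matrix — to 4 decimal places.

Diagonal D = diag(6.8, -5.4, -6.3, -5.4, 8.7, -5.8); L, U strict lower/upper.
Jacobi: T = -D⁻¹(L+U), T[1,2] = -(-0.5)/(-5.4) = -0.0926; T[1,1] = 0.
  T[0,:] = [+0.0000  -0.0735  -0.5294  -0.5000  +0.4265  +0.1324]
  T[1,:] = [-0.2593  +0.0000  -0.0926  +0.4259  -0.6481  +0.2407]
  T[2,:] = [-0.5873  -0.3333  +0.0000  -0.4286  +0.0794  +0.2381]
  T[3,:] = [-0.3148  +0.2593  -0.3519  +0.0000  +0.1296  +0.6296]
  T[4,:] = [+0.4368  +0.3448  -0.4023  -0.0690  +0.0000  -0.4253]
  T[5,:] = [+0.6724  -0.1034  -0.2414  +0.6034  +0.0517  +0.0000]
|λ(T)| sorted: 1.2345, 0.8240, 0.5332, 0.5332, 0.3309, 0.1329.
ρ(T) = max|λ| = 1.2345; 1.2345 > 1: divergent.

1.2345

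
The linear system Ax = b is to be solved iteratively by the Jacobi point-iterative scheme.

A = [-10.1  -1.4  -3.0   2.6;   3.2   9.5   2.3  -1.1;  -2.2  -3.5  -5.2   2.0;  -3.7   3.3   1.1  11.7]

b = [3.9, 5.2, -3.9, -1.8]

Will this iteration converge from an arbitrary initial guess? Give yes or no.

Write A = D+L+U with D = diag(-10.1, 9.5, -5.2, 11.7).
T_J = -D⁻¹(L+U): T[3,2] = -(1.1)/(11.7) = -0.0940; T[3,3] = 0.
  T[0,:] = [+0.0000  -0.1386  -0.2970  +0.2574]
  T[1,:] = [-0.3368  +0.0000  -0.2421  +0.1158]
  T[2,:] = [-0.4231  -0.6731  +0.0000  +0.3846]
  T[3,:] = [+0.3162  -0.2821  -0.0940  +0.0000]
|λ(T)| sorted: 0.6184, 0.4255, 0.4255, 0.1830.
ρ(T) = max|λ| = 0.6184; 0.6184 < 1 ⇒ converges.

yes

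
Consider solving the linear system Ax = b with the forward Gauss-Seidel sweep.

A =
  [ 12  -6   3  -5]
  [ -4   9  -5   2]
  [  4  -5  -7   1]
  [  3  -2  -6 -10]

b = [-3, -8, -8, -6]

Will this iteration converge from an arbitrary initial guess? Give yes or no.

yes

Diagonal D = diag(12, 9, -7, -10); L, U strict lower/upper.
GS T = -(D+L)⁻¹U: row 0 first, T[0,1] = -(-6)/(12) = +0.5000; later rows by forward substitution.
  T[0,:] = [+0.0000 +0.5000 -0.2500 +0.4167]
  T[1,:] = [+0.0000 +0.2222 +0.4444 -0.0370]
  T[2,:] = [+0.0000 +0.1270 -0.4603 +0.4074]
  T[3,:] = [+0.0000 +0.0294 +0.1123 -0.1120]
|roots of det(T-λI)|: 0.6084, 0.3195, 0.0612, 0.0000.
ρ = 0.6084; 0.6084 < 1: convergent.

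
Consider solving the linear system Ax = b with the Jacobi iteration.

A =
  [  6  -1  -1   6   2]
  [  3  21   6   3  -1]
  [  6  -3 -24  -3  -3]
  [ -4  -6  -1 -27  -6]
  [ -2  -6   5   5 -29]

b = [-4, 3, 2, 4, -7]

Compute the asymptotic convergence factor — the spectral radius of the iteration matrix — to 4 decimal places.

Split A = D + L + U, D = diag(6, 21, -24, -27, -29).
T_J = -D⁻¹(L+U): T[4,1] = -(-6)/(-29) = -0.2069; T[4,4] = 0.
  T[0,:] = [+0.0000 +0.1667 +0.1667 -1.0000 -0.3333]
  T[1,:] = [-0.1429 +0.0000 -0.2857 -0.1429 +0.0476]
  T[2,:] = [+0.2500 -0.1250 +0.0000 -0.1250 -0.1250]
  T[3,:] = [-0.1481 -0.2222 -0.0370 +0.0000 -0.2222]
  T[4,:] = [-0.0690 -0.2069 +0.1724 +0.1724 +0.0000]
moduli |λ_i(T)| = 0.5111, 0.3853, 0.3853, 0.2708, 0.2504.
spectral radius ρ = 0.5111; 0.5111 < 1: convergent.

0.5111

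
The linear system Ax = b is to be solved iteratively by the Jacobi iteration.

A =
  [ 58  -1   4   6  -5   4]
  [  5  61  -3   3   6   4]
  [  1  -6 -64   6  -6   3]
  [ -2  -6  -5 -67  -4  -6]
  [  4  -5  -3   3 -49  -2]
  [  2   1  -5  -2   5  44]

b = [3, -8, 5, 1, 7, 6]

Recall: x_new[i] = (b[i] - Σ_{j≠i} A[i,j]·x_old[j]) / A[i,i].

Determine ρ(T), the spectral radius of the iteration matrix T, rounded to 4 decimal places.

Split A = D + L + U, D = diag(58, 61, -64, -67, -49, 44).
T_J = -D⁻¹(L+U): T[4,5] = -(-2)/(-49) = -0.0408; T[4,4] = 0.
  T[0,:] = [+0.0000  +0.0172  -0.0690  -0.1034  +0.0862  -0.0690]
  T[1,:] = [-0.0820  +0.0000  +0.0492  -0.0492  -0.0984  -0.0656]
  T[2,:] = [+0.0156  -0.0938  +0.0000  +0.0938  -0.0938  +0.0469]
  T[3,:] = [-0.0299  -0.0896  -0.0746  +0.0000  -0.0597  -0.0896]
  T[4,:] = [+0.0816  -0.1020  -0.0612  +0.0612  +0.0000  -0.0408]
  T[5,:] = [-0.0455  -0.0227  +0.1136  +0.0455  -0.1136  +0.0000]
|roots of det(T-λI)|: 0.1733, 0.1147, 0.0776, 0.0776, 0.0395, 0.0395.
ρ(T) = max|λ| = 0.1733; 0.1733 < 1 ⇒ converges.

0.1733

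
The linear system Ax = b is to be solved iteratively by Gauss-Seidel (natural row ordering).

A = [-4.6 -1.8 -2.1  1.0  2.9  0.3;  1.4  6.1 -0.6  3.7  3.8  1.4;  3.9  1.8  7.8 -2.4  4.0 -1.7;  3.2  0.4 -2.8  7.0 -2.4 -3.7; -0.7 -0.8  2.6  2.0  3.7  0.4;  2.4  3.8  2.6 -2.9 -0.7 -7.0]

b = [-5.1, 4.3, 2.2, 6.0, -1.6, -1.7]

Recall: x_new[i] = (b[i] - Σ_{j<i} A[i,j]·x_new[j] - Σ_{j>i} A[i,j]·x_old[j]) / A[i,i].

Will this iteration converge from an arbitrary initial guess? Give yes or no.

no

Diagonal D = diag(-4.6, 6.1, 7.8, 7, 3.7, -7); L, U strict lower/upper.
T_GS = -(D+L)⁻¹U: row 0 first, T[0,5] = -(0.3)/(-4.6) = +0.0652; later rows by forward substitution.
  T[0,:] = [+0.0000 -0.3913 -0.4565 +0.2174 +0.6304 +0.0652]
  T[1,:] = [+0.0000 +0.0898 +0.2031 -0.6565 -0.7676 -0.2445]
  T[2,:] = [+0.0000 +0.1749 +0.1814 +0.3505 -0.6509 +0.2418]
  T[3,:] = [+0.0000 +0.2437 +0.2696 +0.0783 -0.1618 +0.6094]
  T[4,:] = [+0.0000 -0.3093 -0.3157 -0.3894 +0.4982 -0.6479]
  T[5,:] = [+0.0000 -0.0905 -0.0590 -0.1452 -0.4251 -0.2082]
eigenvalue magnitudes: 1.2508, 0.4783, 0.4783, 0.1303, 0.0040, 0.0000.
spectral radius ρ = 1.2508; 1.2508 > 1, so it fails to converge.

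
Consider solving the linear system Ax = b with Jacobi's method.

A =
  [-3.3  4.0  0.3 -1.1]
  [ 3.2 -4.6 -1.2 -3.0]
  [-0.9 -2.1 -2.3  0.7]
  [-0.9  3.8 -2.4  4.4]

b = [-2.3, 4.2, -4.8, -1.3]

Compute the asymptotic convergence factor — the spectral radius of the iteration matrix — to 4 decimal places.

A = D + L + U where D = diag(-3.3, -4.6, -2.3, 4.4).
Jacobi T = -D⁻¹(L+U): T[0,2] = -(0.3)/(-3.3) = +0.0909; T[0,0] = 0.
  T[0,:] = [+0.0000 +1.2121 +0.0909 -0.3333]
  T[1,:] = [+0.6957 +0.0000 -0.2609 -0.6522]
  T[2,:] = [-0.3913 -0.9130 +0.0000 +0.3043]
  T[3,:] = [+0.2045 -0.8636 +0.5455 +0.0000]
|roots of det(T-λI)|: 1.4767, 1.1614, 0.3281, 0.3281.
ρ(T) = max|λ| = 1.4767; 1.4767 > 1, so it fails to converge.

1.4767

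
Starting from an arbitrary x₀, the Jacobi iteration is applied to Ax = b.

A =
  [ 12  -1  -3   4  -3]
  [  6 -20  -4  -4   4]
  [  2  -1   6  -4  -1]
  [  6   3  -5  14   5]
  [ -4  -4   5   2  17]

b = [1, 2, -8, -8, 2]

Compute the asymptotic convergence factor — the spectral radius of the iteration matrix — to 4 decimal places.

Write A = D+L+U with D = diag(12, -20, 6, 14, 17).
Jacobi T = -D⁻¹(L+U): T[1,2] = -(-4)/(-20) = -0.2000; T[1,1] = 0.
  T[0,:] = [+0.0000 +0.0833 +0.2500 -0.3333 +0.2500]
  T[1,:] = [+0.3000 +0.0000 -0.2000 -0.2000 +0.2000]
  T[2,:] = [-0.3333 +0.1667 +0.0000 +0.6667 +0.1667]
  T[3,:] = [-0.4286 -0.2143 +0.3571 +0.0000 -0.3571]
  T[4,:] = [+0.2353 +0.2353 -0.2941 -0.1176 +0.0000]
|eigenvalues of T|: 0.8522, 0.4142, 0.2745, 0.2745, 0.1211.
ρ(T) = max|λ| = 0.8522; 0.8522 < 1, so it converges for any x₀.

0.8522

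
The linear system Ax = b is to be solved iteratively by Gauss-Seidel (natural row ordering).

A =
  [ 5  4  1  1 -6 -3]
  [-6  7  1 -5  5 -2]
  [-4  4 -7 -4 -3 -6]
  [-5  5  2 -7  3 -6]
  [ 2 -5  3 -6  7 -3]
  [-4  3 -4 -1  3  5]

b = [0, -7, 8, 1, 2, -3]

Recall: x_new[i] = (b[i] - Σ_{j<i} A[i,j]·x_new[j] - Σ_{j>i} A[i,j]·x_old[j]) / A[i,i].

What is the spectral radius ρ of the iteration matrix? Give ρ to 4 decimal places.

1.3498

Let D = diag(5, 7, -7, -7, 7, 5); L, U the strict triangles.
GS T = -(D+L)⁻¹U: row 0 first, T[0,1] = -(4)/(5) = -0.8000; later rows by forward substitution.
  T[0,:] = [+0.0000, -0.8000, -0.2000, -0.2000, +1.2000, +0.6000]
  T[1,:] = [+0.0000, -0.6857, -0.3143, +0.5429, +0.3143, +0.8000]
  T[2,:] = [+0.0000, +0.0653, -0.0653, -0.1469, -0.9347, -0.7429]
  T[3,:] = [+0.0000, +0.1003, -0.1003, +0.4886, -0.4711, -0.9265]
  T[4,:] = [+0.0000, -0.2032, -0.2253, +0.9267, -0.1216, +0.3528]
  T[5,:] = [+0.0000, -0.0343, +0.0915, -1.0616, +0.0024, -0.9913]
|roots of det(T-λI)|: 1.3498, 0.7641, 0.7583, 0.1275, 0.0962, 0.0000.
ρ(T) = max|λ| = 1.3498; 1.3498 > 1, so it fails to converge.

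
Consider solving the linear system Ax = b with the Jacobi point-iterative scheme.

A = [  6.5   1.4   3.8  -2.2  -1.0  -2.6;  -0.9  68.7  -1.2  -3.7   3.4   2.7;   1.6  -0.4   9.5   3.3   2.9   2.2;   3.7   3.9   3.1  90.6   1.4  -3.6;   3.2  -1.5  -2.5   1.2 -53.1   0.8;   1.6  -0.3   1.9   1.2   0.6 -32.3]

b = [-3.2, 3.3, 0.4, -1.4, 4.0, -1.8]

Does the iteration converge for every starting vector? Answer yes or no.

yes

A = D + L + U where D = diag(6.5, 68.7, 9.5, 90.6, -53.1, -32.3).
T_J = -D⁻¹(L+U): T[3,2] = -(3.1)/(90.6) = -0.0342; T[3,3] = 0.
  T[0,:] = [+0.0000  -0.2154  -0.5846  +0.3385  +0.1538  +0.4000]
  T[1,:] = [+0.0131  +0.0000  +0.0175  +0.0539  -0.0495  -0.0393]
  T[2,:] = [-0.1684  +0.0421  +0.0000  -0.3474  -0.3053  -0.2316]
  T[3,:] = [-0.0408  -0.0430  -0.0342  +0.0000  -0.0155  +0.0397]
  T[4,:] = [+0.0603  -0.0282  -0.0471  +0.0226  +0.0000  +0.0151]
  T[5,:] = [+0.0495  -0.0093  +0.0588  +0.0372  +0.0186  +0.0000]
|roots of det(T-λI)|: 0.3890, 0.2958, 0.1355, 0.0660, 0.0660, 0.0000.
ρ(T) = max|λ| = 0.3890; 0.3890 < 1, so it converges for any x₀.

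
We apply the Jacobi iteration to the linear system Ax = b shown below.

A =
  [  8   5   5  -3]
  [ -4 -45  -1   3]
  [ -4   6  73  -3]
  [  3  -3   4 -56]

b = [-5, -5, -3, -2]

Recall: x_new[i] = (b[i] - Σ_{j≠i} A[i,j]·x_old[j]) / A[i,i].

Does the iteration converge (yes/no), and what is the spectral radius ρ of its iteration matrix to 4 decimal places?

yes, ρ = 0.2414

A = D + L + U where D = diag(8, -45, 73, -56).
Jacobi T = -D⁻¹(L+U): T[0,2] = -(5)/(8) = -0.6250; T[0,0] = 0.
  T[0,:] = [+0.0000  -0.6250  -0.6250  +0.3750]
  T[1,:] = [-0.0889  +0.0000  -0.0222  +0.0667]
  T[2,:] = [+0.0548  -0.0822  +0.0000  +0.0411]
  T[3,:] = [+0.0536  -0.0536  +0.0714  +0.0000]
eigenvalue magnitudes: 0.2414, 0.1544, 0.1544, 0.0301.
spectral radius ρ = 0.2414; 0.2414 < 1, so it converges for any x₀.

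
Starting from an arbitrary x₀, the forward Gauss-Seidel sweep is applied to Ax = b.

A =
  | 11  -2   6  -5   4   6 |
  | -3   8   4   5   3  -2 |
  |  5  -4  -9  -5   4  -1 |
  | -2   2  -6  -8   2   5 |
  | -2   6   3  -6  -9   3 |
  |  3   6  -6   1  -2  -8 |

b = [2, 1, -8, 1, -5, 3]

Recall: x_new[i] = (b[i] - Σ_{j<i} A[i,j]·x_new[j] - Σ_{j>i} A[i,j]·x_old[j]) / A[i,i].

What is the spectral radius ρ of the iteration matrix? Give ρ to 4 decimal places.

1.1499

Split A = D + L + U, D = diag(11, 8, -9, -8, -9, -8).
Gauss-Seidel: T = -(D+L)⁻¹U, row 0 first, T[0,3] = -(-5)/(11) = +0.4545; later rows by forward substitution.
  T[0,:] = [+0.0000  +0.1818  -0.5455  +0.4545  -0.3636  -0.5455]
  T[1,:] = [+0.0000  +0.0682  -0.7045  -0.4545  -0.5114  +0.0455]
  T[2,:] = [+0.0000  +0.0707  +0.0101  -0.1010  +0.4697  -0.4343]
  T[3,:] = [+0.0000  -0.0814  -0.0473  -0.1515  -0.1392  +1.0985]
  T[4,:] = [+0.0000  +0.0829  -0.3136  -0.3367  -0.0107  -0.3923]
  T[5,:] = [+0.0000  +0.0354  -0.6681  -0.0295  -0.8869  +0.3907]
|eigenvalues of T|: 1.1499, 0.5538, 0.5538, 0.2674, 0.0167, 0.0000.
spectral radius ρ = 1.1499; 1.1499 > 1 ⇒ diverges.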